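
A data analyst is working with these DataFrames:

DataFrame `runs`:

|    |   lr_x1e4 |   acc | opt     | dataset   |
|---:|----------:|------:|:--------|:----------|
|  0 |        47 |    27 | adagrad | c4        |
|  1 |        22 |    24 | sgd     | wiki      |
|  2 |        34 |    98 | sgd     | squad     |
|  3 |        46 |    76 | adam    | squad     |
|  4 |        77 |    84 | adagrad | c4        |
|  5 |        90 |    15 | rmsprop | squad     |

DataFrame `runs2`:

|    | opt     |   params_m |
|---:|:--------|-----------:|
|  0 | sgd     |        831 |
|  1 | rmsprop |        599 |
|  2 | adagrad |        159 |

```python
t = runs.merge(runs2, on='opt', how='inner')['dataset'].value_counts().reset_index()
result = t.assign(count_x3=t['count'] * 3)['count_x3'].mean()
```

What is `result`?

5.0

merge on 'opt' (how='inner') → 5 rows:
   lr_x1e4  acc      opt dataset  params_m
0       47   27  adagrad      c4       159
1       22   24      sgd    wiki       831
2       34   98      sgd   squad       831
3       77   84  adagrad      c4       159
4       90   15  rmsprop   squad       599
value_counts of dataset:
dataset
c4       2
squad    2
wiki     1
Name: count, dtype: int64
reset_index():
  dataset  count
0      c4      2
1   squad      2
2    wiki      1
add column count_x3 = t['count'] * 3:
  dataset  count  count_x3
0      c4      2         6
1   squad      2         6
2    wiki      1         3
The mean of column 'count_x3' is 5.0.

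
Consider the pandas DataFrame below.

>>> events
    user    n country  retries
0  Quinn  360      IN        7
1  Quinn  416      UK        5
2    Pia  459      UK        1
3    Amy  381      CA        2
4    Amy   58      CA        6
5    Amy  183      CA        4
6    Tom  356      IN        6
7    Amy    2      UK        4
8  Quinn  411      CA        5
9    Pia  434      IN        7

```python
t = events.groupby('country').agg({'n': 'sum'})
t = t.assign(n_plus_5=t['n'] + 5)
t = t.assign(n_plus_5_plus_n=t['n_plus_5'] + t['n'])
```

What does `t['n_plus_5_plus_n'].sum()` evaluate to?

group by country, sum of n:
            n
country      
CA       1033
IN       1150
UK        877
add column n_plus_5 = t['n'] + 5:
            n  n_plus_5
country                
CA       1033      1038
IN       1150      1155
UK        877       882
add column n_plus_5_plus_n = t['n_plus_5'] + t['n']:
            n  n_plus_5  n_plus_5_plus_n
country                                 
CA       1033      1038             2071
IN       1150      1155             2305
UK        877       882             1759
sum of column 'n_plus_5_plus_n' → 6135

6135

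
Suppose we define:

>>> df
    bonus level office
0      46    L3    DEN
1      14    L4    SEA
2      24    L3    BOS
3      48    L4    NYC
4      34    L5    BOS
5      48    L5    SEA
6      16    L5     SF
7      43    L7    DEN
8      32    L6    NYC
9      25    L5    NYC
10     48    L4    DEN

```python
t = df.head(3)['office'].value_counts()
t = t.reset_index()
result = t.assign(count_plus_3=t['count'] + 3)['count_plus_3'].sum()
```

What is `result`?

take first 3 rows:
   bonus level office
0     46    L3    DEN
1     14    L4    SEA
2     24    L3    BOS
value_counts of office:
office
DEN    1
SEA    1
BOS    1
Name: count, dtype: int64
reset_index():
  office  count
0    DEN      1
1    SEA      1
2    BOS      1
add column count_plus_3 = t['count'] + 3:
  office  count  count_plus_3
0    DEN      1             4
1    SEA      1             4
2    BOS      1             4
Reading off the sum of column 'count_plus_3', we get 12.

12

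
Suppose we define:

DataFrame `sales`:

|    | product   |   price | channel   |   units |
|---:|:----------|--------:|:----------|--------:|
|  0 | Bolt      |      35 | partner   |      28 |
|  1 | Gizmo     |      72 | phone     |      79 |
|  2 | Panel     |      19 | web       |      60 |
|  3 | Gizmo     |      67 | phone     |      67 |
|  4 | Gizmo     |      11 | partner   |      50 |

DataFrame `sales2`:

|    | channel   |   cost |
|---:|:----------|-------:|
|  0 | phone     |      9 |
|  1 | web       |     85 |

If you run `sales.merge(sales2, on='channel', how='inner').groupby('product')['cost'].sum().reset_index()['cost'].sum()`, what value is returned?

103

merge on 'channel' (how='inner') → 3 rows:
  product  price channel  units  cost
0   Gizmo     72   phone     79     9
1   Panel     19     web     60    85
2   Gizmo     67   phone     67     9
group by product, sum of cost:
product
Gizmo    18
Panel    85
Name: cost, dtype: int64
reset_index():
  product  cost
0   Gizmo    18
1   Panel    85
Taking the sum of column 'cost' gives 103.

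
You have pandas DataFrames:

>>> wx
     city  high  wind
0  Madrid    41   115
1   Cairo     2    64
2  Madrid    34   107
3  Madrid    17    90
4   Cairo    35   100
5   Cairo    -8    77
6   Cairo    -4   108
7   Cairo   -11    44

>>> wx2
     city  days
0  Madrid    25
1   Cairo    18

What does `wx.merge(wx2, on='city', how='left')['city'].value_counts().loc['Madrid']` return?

merge on 'city' (how='left') → 8 rows:
     city  high  wind  days
0  Madrid    41   115    25
1   Cairo     2    64    18
2  Madrid    34   107    25
3  Madrid    17    90    25
4   Cairo    35   100    18
5   Cairo    -8    77    18
6   Cairo    -4   108    18
7   Cairo   -11    44    18
value_counts of city:
city
Cairo     5
Madrid    3
Name: count, dtype: int64
Then the value at index 'Madrid': 3

3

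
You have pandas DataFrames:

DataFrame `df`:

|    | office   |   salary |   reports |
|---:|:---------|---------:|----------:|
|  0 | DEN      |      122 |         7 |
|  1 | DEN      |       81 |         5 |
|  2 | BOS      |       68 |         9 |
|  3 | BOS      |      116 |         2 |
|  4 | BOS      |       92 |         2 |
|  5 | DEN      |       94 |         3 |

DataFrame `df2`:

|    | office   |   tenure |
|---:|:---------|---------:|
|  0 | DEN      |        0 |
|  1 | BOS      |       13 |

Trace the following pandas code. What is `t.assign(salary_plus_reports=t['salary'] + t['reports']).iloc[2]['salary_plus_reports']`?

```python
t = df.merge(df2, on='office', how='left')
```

merge on 'office' (how='left') → 6 rows:
  office  salary  reports  tenure
0    DEN     122        7       0
1    DEN      81        5       0
2    BOS      68        9      13
3    BOS     116        2      13
4    BOS      92        2      13
5    DEN      94        3       0
add column salary_plus_reports = t['salary'] + t['reports']:
  office  salary  reports  tenure  salary_plus_reports
0    DEN     122        7       0                  129
1    DEN      81        5       0                   86
2    BOS      68        9      13                   77
3    BOS     116        2      13                  118
4    BOS      92        2      13                   94
5    DEN      94        3       0                   97

77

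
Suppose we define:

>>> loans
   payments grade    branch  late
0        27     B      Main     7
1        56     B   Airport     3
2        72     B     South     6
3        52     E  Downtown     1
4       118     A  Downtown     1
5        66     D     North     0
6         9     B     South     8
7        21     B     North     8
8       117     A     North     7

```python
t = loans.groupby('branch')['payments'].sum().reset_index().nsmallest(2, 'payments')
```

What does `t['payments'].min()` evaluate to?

27

group by branch, sum of payments:
branch
Airport      56
Downtown    170
Main         27
North       204
South        81
Name: payments, dtype: int64
reset_index():
     branch  payments
0   Airport        56
1  Downtown       170
2      Main        27
3     North       204
4     South        81
take 2 rows with smallest payments:
    branch  payments
2     Main        27
0  Airport        56
The min of column 'payments' is 27.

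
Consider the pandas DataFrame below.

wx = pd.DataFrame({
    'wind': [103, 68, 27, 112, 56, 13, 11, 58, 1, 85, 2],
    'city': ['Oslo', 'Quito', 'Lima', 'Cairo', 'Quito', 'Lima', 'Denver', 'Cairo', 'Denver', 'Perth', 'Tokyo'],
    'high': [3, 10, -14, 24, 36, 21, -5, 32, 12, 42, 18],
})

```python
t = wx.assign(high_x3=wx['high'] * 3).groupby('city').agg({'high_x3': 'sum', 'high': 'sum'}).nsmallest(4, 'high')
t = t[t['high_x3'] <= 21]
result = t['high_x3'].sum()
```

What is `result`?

51

add column high_x3 = wx['high'] * 3:
    wind    city  high  high_x3
0    103    Oslo     3        9
1     68   Quito    10       30
2     27    Lima   -14      -42
3    112   Cairo    24       72
4     56   Quito    36      108
5     13    Lima    21       63
6     11  Denver    -5      -15
7     58   Cairo    32       96
8      1  Denver    12       36
9     85   Perth    42      126
10     2   Tokyo    18       54
group by city: sum(high_x3), sum(high):
        high_x3  high
city                 
Cairo       168    56
Denver       21     7
Lima         21     7
Oslo          9     3
Perth       126    42
Quito       138    46
Tokyo        54    18
take 4 rows with smallest high:
        high_x3  high
city                 
Oslo          9     3
Denver       21     7
Lima         21     7
Tokyo        54    18
filter rows where high_x3 <= 21:
        high_x3  high
city                 
Oslo          9     3
Denver       21     7
Lima         21     7
Then the sum of column 'high_x3': 51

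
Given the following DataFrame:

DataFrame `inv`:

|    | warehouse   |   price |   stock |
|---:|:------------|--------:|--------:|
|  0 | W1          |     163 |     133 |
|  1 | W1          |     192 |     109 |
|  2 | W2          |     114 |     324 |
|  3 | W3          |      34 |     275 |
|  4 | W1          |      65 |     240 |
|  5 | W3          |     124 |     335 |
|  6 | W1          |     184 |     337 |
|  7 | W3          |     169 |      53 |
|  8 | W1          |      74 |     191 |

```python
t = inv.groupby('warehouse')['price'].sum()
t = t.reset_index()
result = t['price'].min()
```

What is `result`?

114

group by warehouse, sum of price:
warehouse
W1    678
W2    114
W3    327
Name: price, dtype: int64
reset_index():
  warehouse  price
0        W1    678
1        W2    114
2        W3    327
The min of column 'price' is 114.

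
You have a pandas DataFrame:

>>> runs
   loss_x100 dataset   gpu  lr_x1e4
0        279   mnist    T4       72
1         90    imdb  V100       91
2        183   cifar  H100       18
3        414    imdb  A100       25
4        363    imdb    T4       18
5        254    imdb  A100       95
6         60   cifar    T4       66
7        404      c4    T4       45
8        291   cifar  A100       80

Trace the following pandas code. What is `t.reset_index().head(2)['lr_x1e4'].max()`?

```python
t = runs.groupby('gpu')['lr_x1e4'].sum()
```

group by gpu, sum of lr_x1e4:
gpu
A100    200
H100     18
T4      201
V100     91
Name: lr_x1e4, dtype: int64
reset_index():
    gpu  lr_x1e4
0  A100      200
1  H100       18
2    T4      201
3  V100       91
take first 2 rows:
    gpu  lr_x1e4
0  A100      200
1  H100       18

200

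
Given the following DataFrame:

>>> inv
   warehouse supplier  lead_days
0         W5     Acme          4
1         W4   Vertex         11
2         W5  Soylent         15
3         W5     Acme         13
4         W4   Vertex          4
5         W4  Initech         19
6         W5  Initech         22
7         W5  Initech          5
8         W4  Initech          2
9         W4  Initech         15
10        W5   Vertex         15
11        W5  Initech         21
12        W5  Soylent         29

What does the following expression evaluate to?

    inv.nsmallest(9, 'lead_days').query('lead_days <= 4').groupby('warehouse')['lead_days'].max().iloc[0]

4

take 9 rows with smallest lead_days:
   warehouse supplier  lead_days
8         W4  Initech          2
0         W5     Acme          4
4         W4   Vertex          4
7         W5  Initech          5
1         W4   Vertex         11
3         W5     Acme         13
2         W5  Soylent         15
9         W4  Initech         15
10        W5   Vertex         15
filter rows where lead_days <= 4:
  warehouse supplier  lead_days
8        W4  Initech          2
0        W5     Acme          4
4        W4   Vertex          4
group by warehouse, max of lead_days:
warehouse
W4    4
W5    4
Name: lead_days, dtype: int64
value at position 0 → 4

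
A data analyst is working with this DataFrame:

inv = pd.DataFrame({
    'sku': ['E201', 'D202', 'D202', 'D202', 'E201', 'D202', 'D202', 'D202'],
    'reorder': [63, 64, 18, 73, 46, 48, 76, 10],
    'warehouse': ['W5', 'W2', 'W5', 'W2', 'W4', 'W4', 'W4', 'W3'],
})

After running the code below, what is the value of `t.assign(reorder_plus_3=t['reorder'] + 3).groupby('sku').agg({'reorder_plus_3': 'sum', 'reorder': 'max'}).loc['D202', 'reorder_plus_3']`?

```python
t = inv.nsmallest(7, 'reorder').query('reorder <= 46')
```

34

take 7 rows with smallest reorder:
    sku  reorder warehouse
7  D202       10        W3
2  D202       18        W5
4  E201       46        W4
5  D202       48        W4
0  E201       63        W5
1  D202       64        W2
3  D202       73        W2
filter rows where reorder <= 46:
    sku  reorder warehouse
7  D202       10        W3
2  D202       18        W5
4  E201       46        W4
add column reorder_plus_3 = t['reorder'] + 3:
    sku  reorder warehouse  reorder_plus_3
7  D202       10        W3              13
2  D202       18        W5              21
4  E201       46        W4              49
group by sku: sum(reorder_plus_3), max(reorder):
      reorder_plus_3  reorder
sku                          
D202              34       18
E201              49       46
So loc['D202', 'reorder_plus_3'] = 34.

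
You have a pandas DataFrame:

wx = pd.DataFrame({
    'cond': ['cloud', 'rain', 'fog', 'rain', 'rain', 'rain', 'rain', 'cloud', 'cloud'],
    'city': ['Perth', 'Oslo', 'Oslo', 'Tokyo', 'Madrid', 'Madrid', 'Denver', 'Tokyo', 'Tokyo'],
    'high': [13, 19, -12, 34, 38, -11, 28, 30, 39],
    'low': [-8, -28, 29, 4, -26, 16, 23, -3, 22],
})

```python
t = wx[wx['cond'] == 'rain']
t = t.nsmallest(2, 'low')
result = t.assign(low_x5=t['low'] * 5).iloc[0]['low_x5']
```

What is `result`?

-140

filter rows where cond == 'rain':
   cond    city  high  low
1  rain    Oslo    19  -28
3  rain   Tokyo    34    4
4  rain  Madrid    38  -26
5  rain  Madrid   -11   16
6  rain  Denver    28   23
take 2 rows with smallest low:
   cond    city  high  low
1  rain    Oslo    19  -28
4  rain  Madrid    38  -26
add column low_x5 = t['low'] * 5:
   cond    city  high  low  low_x5
1  rain    Oslo    19  -28    -140
4  rain  Madrid    38  -26    -130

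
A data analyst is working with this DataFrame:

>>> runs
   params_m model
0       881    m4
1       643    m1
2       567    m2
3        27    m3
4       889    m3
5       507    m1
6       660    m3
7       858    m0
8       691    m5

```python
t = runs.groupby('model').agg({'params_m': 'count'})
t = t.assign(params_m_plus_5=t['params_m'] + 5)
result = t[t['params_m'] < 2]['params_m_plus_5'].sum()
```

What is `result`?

group by model, count of params_m:
       params_m
model          
m0            1
m1            2
m2            1
m3            3
m4            1
m5            1
add column params_m_plus_5 = t['params_m'] + 5:
       params_m  params_m_plus_5
model                           
m0            1                6
m1            2                7
m2            1                6
m3            3                8
m4            1                6
m5            1                6
filter rows where params_m < 2:
       params_m  params_m_plus_5
model                           
m0            1                6
m2            1                6
m4            1                6
m5            1                6

24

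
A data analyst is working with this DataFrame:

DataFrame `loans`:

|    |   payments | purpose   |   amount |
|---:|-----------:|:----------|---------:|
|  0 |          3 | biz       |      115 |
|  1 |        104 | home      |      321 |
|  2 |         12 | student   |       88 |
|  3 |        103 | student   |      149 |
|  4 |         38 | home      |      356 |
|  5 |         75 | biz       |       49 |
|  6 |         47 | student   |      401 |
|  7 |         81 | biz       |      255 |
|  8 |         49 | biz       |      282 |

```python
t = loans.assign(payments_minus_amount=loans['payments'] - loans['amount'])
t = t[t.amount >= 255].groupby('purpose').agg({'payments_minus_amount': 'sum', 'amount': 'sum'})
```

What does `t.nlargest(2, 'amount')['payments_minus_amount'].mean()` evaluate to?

add column payments_minus_amount = loans['payments'] - loans['amount']:
   payments  purpose  amount  payments_minus_amount
0         3      biz     115                   -112
1       104     home     321                   -217
2        12  student      88                    -76
3       103  student     149                    -46
4        38     home     356                   -318
5        75      biz      49                     26
6        47  student     401                   -354
7        81      biz     255                   -174
8        49      biz     282                   -233
filter rows where amount >= 255:
   payments  purpose  amount  payments_minus_amount
1       104     home     321                   -217
4        38     home     356                   -318
6        47  student     401                   -354
7        81      biz     255                   -174
8        49      biz     282                   -233
group by purpose: sum(payments_minus_amount), sum(amount):
         payments_minus_amount  amount
purpose                               
biz                       -407     537
home                      -535     677
student                   -354     401
take 2 rows with largest amount:
         payments_minus_amount  amount
purpose                               
home                      -535     677
biz                       -407     537
Reading off the mean of column 'payments_minus_amount', we get -471.0.

-471.0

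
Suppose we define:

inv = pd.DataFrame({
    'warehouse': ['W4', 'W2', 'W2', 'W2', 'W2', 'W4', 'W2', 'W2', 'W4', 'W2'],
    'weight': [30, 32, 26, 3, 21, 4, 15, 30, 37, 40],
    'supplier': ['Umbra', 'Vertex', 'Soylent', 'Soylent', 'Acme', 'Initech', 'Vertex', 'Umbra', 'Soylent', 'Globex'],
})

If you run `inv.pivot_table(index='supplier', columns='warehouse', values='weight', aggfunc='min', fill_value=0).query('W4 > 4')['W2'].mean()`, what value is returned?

16.5

pivot: rows=supplier, cols=warehouse, min(weight):
warehouse  W2  W4
supplier         
Acme       21   0
Globex     40   0
Initech     0   4
Soylent     3  37
Umbra      30  30
Vertex     15   0
filter rows where W4 > 4:
warehouse  W2  W4
supplier         
Soylent     3  37
Umbra      30  30
mean of column 'W2' → 16.5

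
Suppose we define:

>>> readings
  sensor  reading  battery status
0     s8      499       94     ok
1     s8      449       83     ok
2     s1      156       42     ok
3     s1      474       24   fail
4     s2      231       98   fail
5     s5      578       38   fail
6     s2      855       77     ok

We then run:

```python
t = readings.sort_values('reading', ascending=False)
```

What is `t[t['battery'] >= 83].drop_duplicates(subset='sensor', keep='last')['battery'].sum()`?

sort by reading descending:
  sensor  reading  battery status
6     s2      855       77     ok
5     s5      578       38   fail
0     s8      499       94     ok
3     s1      474       24   fail
1     s8      449       83     ok
4     s2      231       98   fail
2     s1      156       42     ok
filter rows where battery >= 83:
  sensor  reading  battery status
0     s8      499       94     ok
1     s8      449       83     ok
4     s2      231       98   fail
drop duplicate sensor (keep=last):
  sensor  reading  battery status
1     s8      449       83     ok
4     s2      231       98   fail
Hence 181.

181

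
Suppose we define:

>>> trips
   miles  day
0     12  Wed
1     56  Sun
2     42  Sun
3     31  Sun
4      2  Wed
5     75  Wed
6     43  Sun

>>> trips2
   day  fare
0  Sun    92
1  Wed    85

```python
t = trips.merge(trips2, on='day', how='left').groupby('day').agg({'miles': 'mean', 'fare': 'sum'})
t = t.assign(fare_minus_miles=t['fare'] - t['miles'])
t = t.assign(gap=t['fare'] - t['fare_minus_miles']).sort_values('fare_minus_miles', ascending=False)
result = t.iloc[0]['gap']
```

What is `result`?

43.0

merge on 'day' (how='left') → 7 rows:
   miles  day  fare
0     12  Wed    85
1     56  Sun    92
2     42  Sun    92
3     31  Sun    92
4      2  Wed    85
5     75  Wed    85
6     43  Sun    92
group by day: mean(miles), sum(fare):
         miles  fare
day                 
Sun  43.000000   368
Wed  29.666667   255
add column fare_minus_miles = t['fare'] - t['miles']:
         miles  fare  fare_minus_miles
day                                   
Sun  43.000000   368        325.000000
Wed  29.666667   255        225.333333
add column gap = t['fare'] - t['fare_minus_miles']:
         miles  fare  fare_minus_miles        gap
day                                              
Sun  43.000000   368        325.000000  43.000000
Wed  29.666667   255        225.333333  29.666667
sort by fare_minus_miles descending:
         miles  fare  fare_minus_miles        gap
day                                              
Sun  43.000000   368        325.000000  43.000000
Wed  29.666667   255        225.333333  29.666667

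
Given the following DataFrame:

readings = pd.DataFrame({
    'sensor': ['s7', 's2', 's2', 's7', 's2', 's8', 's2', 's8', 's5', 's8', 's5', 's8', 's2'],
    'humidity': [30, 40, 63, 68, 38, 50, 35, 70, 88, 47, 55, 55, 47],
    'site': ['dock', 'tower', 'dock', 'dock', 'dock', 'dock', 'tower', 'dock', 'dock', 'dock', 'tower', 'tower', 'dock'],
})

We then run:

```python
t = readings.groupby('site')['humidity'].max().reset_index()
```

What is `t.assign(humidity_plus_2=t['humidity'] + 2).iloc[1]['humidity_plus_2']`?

57

group by site, max of humidity:
site
dock     88
tower    55
Name: humidity, dtype: int64
reset_index():
    site  humidity
0   dock        88
1  tower        55
add column humidity_plus_2 = t['humidity'] + 2:
    site  humidity  humidity_plus_2
0   dock        88               90
1  tower        55               57
The value at position 1, column 'humidity_plus_2' is 57.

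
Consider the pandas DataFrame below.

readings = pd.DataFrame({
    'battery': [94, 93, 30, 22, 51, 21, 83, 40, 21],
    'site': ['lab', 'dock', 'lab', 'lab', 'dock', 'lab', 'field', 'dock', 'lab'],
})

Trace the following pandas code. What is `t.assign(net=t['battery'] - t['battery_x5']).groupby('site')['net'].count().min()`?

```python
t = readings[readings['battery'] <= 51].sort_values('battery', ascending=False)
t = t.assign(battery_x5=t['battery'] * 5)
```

filter rows where battery <= 51:
   battery  site
2       30   lab
3       22   lab
4       51  dock
5       21   lab
7       40  dock
8       21   lab
sort by battery descending:
   battery  site
4       51  dock
7       40  dock
2       30   lab
3       22   lab
5       21   lab
8       21   lab
add column battery_x5 = t['battery'] * 5:
   battery  site  battery_x5
4       51  dock         255
7       40  dock         200
2       30   lab         150
3       22   lab         110
5       21   lab         105
8       21   lab         105
add column net = t['battery'] - t['battery_x5']:
   battery  site  battery_x5  net
4       51  dock         255 -204
7       40  dock         200 -160
2       30   lab         150 -120
3       22   lab         110  -88
5       21   lab         105  -84
8       21   lab         105  -84
group by site, count of net:
site
dock    2
lab     4
Name: net, dtype: int64

2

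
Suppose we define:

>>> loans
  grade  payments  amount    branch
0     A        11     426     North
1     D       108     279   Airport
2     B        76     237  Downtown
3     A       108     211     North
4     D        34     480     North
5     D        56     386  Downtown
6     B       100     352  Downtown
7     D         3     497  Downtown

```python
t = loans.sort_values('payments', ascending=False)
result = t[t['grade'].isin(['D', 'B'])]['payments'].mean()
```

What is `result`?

62.8333333333

sort by payments descending:
  grade  payments  amount    branch
1     D       108     279   Airport
3     A       108     211     North
6     B       100     352  Downtown
2     B        76     237  Downtown
5     D        56     386  Downtown
4     D        34     480     North
0     A        11     426     North
7     D         3     497  Downtown
filter rows where grade in ['D', 'B']:
  grade  payments  amount    branch
1     D       108     279   Airport
6     B       100     352  Downtown
2     B        76     237  Downtown
5     D        56     386  Downtown
4     D        34     480     North
7     D         3     497  Downtown
So mean() = 62.8333333333.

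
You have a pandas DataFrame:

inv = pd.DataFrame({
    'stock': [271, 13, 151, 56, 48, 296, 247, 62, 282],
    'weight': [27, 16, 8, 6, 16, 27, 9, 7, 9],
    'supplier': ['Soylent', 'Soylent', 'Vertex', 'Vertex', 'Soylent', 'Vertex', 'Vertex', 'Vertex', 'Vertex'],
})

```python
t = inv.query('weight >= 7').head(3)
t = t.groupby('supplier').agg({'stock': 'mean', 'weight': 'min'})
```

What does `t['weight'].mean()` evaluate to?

filter rows where weight >= 7:
   stock  weight supplier
0    271      27  Soylent
1     13      16  Soylent
2    151       8   Vertex
4     48      16  Soylent
5    296      27   Vertex
6    247       9   Vertex
7     62       7   Vertex
8    282       9   Vertex
take first 3 rows:
   stock  weight supplier
0    271      27  Soylent
1     13      16  Soylent
2    151       8   Vertex
group by supplier: mean(stock), min(weight):
          stock  weight
supplier               
Soylent   142.0      16
Vertex    151.0       8

12.0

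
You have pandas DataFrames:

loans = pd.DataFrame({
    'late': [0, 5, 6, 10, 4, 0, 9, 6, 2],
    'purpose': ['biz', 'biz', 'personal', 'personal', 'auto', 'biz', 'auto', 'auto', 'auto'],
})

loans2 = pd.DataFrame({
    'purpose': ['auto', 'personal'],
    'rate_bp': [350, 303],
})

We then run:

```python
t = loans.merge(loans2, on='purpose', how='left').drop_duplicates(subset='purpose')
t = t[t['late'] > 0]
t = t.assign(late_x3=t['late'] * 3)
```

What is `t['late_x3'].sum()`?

30

merge on 'purpose' (how='left') → 9 rows:
   late   purpose  rate_bp
0     0       biz      NaN
1     5       biz      NaN
2     6  personal    303.0
3    10  personal    303.0
4     4      auto    350.0
5     0       biz      NaN
6     9      auto    350.0
7     6      auto    350.0
8     2      auto    350.0
drop duplicate purpose (keep=first):
   late   purpose  rate_bp
0     0       biz      NaN
2     6  personal    303.0
4     4      auto    350.0
filter rows where late > 0:
   late   purpose  rate_bp
2     6  personal    303.0
4     4      auto    350.0
add column late_x3 = t['late'] * 3:
   late   purpose  rate_bp  late_x3
2     6  personal    303.0       18
4     4      auto    350.0       12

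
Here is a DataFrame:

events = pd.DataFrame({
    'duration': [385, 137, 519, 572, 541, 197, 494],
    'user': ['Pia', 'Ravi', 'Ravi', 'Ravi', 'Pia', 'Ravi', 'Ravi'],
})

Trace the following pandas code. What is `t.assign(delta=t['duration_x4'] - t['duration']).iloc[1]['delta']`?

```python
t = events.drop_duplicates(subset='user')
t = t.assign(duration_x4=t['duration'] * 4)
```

411

drop duplicate user (keep=first):
   duration  user
0       385   Pia
1       137  Ravi
add column duration_x4 = t['duration'] * 4:
   duration  user  duration_x4
0       385   Pia         1540
1       137  Ravi          548
add column delta = t['duration_x4'] - t['duration']:
   duration  user  duration_x4  delta
0       385   Pia         1540   1155
1       137  Ravi          548    411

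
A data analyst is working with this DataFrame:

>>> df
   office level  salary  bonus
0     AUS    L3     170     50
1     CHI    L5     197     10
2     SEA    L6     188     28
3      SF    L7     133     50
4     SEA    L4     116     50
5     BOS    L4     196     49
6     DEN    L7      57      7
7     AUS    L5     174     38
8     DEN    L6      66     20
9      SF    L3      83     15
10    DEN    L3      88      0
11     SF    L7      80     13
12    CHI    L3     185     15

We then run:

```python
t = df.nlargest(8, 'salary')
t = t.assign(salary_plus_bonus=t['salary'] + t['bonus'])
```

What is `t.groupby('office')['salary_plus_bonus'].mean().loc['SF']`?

take 8 rows with largest salary:
   office level  salary  bonus
1     CHI    L5     197     10
5     BOS    L4     196     49
2     SEA    L6     188     28
12    CHI    L3     185     15
7     AUS    L5     174     38
0     AUS    L3     170     50
3      SF    L7     133     50
4     SEA    L4     116     50
add column salary_plus_bonus = t['salary'] + t['bonus']:
   office level  salary  bonus  salary_plus_bonus
1     CHI    L5     197     10                207
5     BOS    L4     196     49                245
2     SEA    L6     188     28                216
12    CHI    L3     185     15                200
7     AUS    L5     174     38                212
0     AUS    L3     170     50                220
3      SF    L7     133     50                183
4     SEA    L4     116     50                166
group by office, mean of salary_plus_bonus:
office
AUS    216.0
BOS    245.0
CHI    203.5
SEA    191.0
SF     183.0
Name: salary_plus_bonus, dtype: float64
The value at index 'SF' is 183.0.

183.0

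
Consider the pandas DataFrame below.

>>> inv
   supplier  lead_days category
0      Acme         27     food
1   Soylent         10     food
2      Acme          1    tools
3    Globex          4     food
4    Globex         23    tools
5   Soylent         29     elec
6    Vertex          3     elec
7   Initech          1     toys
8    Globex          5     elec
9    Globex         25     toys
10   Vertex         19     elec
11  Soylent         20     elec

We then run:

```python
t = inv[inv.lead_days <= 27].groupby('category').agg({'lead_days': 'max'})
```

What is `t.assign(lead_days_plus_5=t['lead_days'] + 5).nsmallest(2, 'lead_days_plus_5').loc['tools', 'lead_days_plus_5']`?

filter rows where lead_days <= 27:
   supplier  lead_days category
0      Acme         27     food
1   Soylent         10     food
2      Acme          1    tools
3    Globex          4     food
4    Globex         23    tools
6    Vertex          3     elec
7   Initech          1     toys
8    Globex          5     elec
9    Globex         25     toys
10   Vertex         19     elec
11  Soylent         20     elec
group by category, max of lead_days:
          lead_days
category           
elec             20
food             27
tools            23
toys             25
add column lead_days_plus_5 = t['lead_days'] + 5:
          lead_days  lead_days_plus_5
category                             
elec             20                25
food             27                32
tools            23                28
toys             25                30
take 2 rows with smallest lead_days_plus_5:
          lead_days  lead_days_plus_5
category                             
elec             20                25
tools            23                28

28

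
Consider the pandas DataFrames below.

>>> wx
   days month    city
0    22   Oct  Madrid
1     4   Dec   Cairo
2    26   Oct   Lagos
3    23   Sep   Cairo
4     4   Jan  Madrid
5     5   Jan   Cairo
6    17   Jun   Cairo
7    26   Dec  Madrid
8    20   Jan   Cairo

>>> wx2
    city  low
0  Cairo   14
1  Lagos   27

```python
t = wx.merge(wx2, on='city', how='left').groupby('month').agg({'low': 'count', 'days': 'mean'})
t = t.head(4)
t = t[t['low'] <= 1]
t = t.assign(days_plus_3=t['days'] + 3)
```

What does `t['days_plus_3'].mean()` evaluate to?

21.6666666667

merge on 'city' (how='left') → 9 rows:
   days month    city   low
0    22   Oct  Madrid   NaN
1     4   Dec   Cairo  14.0
2    26   Oct   Lagos  27.0
3    23   Sep   Cairo  14.0
4     4   Jan  Madrid   NaN
5     5   Jan   Cairo  14.0
6    17   Jun   Cairo  14.0
7    26   Dec  Madrid   NaN
8    20   Jan   Cairo  14.0
group by month: count(low), mean(days):
       low       days
month                
Dec      1  15.000000
Jan      2   9.666667
Jun      1  17.000000
Oct      1  24.000000
Sep      1  23.000000
take first 4 rows:
       low       days
month                
Dec      1  15.000000
Jan      2   9.666667
Jun      1  17.000000
Oct      1  24.000000
filter rows where low <= 1:
       low  days
month           
Dec      1  15.0
Jun      1  17.0
Oct      1  24.0
add column days_plus_3 = t['days'] + 3:
       low  days  days_plus_3
month                        
Dec      1  15.0         18.0
Jun      1  17.0         20.0
Oct      1  24.0         27.0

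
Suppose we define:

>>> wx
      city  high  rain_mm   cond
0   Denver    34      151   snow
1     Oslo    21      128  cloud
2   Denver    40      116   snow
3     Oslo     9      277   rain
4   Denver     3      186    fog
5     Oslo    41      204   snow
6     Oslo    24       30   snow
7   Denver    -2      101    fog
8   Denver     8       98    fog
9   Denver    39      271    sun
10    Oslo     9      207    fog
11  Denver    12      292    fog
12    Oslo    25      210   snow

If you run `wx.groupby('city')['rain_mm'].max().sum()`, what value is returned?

group by city, max of rain_mm:
city
Denver    292
Oslo      277
Name: rain_mm, dtype: int64
sum of the resulting series → 569

569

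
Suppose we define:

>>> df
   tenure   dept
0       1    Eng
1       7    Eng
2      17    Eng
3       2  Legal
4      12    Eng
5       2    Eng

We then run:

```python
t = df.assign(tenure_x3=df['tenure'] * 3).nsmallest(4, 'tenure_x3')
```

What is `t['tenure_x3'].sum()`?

add column tenure_x3 = df['tenure'] * 3:
   tenure   dept  tenure_x3
0       1    Eng          3
1       7    Eng         21
2      17    Eng         51
3       2  Legal          6
4      12    Eng         36
5       2    Eng          6
take 4 rows with smallest tenure_x3:
   tenure   dept  tenure_x3
0       1    Eng          3
3       2  Legal          6
5       2    Eng          6
1       7    Eng         21
Taking the sum of column 'tenure_x3' gives 36.

36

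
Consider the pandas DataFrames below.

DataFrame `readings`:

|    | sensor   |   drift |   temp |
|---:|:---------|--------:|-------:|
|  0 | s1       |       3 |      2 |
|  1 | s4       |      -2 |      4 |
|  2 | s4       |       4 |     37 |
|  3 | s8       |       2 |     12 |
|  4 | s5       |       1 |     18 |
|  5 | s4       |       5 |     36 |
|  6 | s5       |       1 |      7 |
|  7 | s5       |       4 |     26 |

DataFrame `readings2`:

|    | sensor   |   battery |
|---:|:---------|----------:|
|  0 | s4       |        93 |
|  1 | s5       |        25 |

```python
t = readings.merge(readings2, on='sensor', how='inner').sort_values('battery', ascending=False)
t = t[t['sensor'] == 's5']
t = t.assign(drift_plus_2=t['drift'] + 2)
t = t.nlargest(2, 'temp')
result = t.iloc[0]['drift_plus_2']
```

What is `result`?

merge on 'sensor' (how='inner') → 6 rows:
  sensor  drift  temp  battery
0     s4     -2     4       93
1     s4      4    37       93
2     s5      1    18       25
3     s4      5    36       93
4     s5      1     7       25
5     s5      4    26       25
sort by battery descending:
  sensor  drift  temp  battery
0     s4     -2     4       93
1     s4      4    37       93
3     s4      5    36       93
2     s5      1    18       25
4     s5      1     7       25
5     s5      4    26       25
filter rows where sensor == 's5':
  sensor  drift  temp  battery
2     s5      1    18       25
4     s5      1     7       25
5     s5      4    26       25
add column drift_plus_2 = t['drift'] + 2:
  sensor  drift  temp  battery  drift_plus_2
2     s5      1    18       25             3
4     s5      1     7       25             3
5     s5      4    26       25             6
take 2 rows with largest temp:
  sensor  drift  temp  battery  drift_plus_2
5     s5      4    26       25             6
2     s5      1    18       25             3
Taking the value at position 0, column 'drift_plus_2' gives 6.

6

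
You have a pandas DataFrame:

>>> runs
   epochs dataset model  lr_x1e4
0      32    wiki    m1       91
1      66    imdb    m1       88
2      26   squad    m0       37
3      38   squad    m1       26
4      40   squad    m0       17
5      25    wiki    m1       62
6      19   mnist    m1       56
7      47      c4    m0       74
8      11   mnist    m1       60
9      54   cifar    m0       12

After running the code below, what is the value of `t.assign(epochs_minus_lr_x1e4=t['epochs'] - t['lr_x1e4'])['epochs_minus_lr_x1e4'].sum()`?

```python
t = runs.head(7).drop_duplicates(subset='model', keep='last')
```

-14

take first 7 rows:
   epochs dataset model  lr_x1e4
0      32    wiki    m1       91
1      66    imdb    m1       88
2      26   squad    m0       37
3      38   squad    m1       26
4      40   squad    m0       17
5      25    wiki    m1       62
6      19   mnist    m1       56
drop duplicate model (keep=last):
   epochs dataset model  lr_x1e4
4      40   squad    m0       17
6      19   mnist    m1       56
add column epochs_minus_lr_x1e4 = t['epochs'] - t['lr_x1e4']:
   epochs dataset model  lr_x1e4  epochs_minus_lr_x1e4
4      40   squad    m0       17                    23
6      19   mnist    m1       56                   -37
Taking the sum of column 'epochs_minus_lr_x1e4' gives -14.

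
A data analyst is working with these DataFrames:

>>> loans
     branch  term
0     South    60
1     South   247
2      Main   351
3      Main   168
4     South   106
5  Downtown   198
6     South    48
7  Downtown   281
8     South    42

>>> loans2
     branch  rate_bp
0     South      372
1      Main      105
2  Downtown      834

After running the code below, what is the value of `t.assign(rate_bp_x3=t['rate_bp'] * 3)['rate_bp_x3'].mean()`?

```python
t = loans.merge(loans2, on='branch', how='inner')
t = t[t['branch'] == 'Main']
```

merge on 'branch' (how='inner') → 9 rows:
     branch  term  rate_bp
0     South    60      372
1     South   247      372
2      Main   351      105
3      Main   168      105
4     South   106      372
5  Downtown   198      834
6     South    48      372
7  Downtown   281      834
8     South    42      372
filter rows where branch == 'Main':
  branch  term  rate_bp
2   Main   351      105
3   Main   168      105
add column rate_bp_x3 = t['rate_bp'] * 3:
  branch  term  rate_bp  rate_bp_x3
2   Main   351      105         315
3   Main   168      105         315
So mean() = 315.0.

315.0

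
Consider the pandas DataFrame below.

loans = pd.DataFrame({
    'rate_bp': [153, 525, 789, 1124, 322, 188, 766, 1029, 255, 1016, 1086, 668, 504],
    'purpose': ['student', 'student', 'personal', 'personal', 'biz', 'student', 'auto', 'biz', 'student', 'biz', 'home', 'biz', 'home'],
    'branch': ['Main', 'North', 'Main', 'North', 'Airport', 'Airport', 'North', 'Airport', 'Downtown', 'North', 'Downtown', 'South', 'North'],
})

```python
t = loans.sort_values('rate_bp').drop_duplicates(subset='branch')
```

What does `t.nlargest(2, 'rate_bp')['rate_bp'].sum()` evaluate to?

sort by rate_bp:
    rate_bp   purpose    branch
0       153   student      Main
5       188   student   Airport
8       255   student  Downtown
4       322       biz   Airport
12      504      home     North
1       525   student     North
11      668       biz     South
6       766      auto     North
2       789  personal      Main
9      1016       biz     North
7      1029       biz   Airport
10     1086      home  Downtown
3      1124  personal     North
drop duplicate branch (keep=first):
    rate_bp  purpose    branch
0       153  student      Main
5       188  student   Airport
8       255  student  Downtown
12      504     home     North
11      668      biz     South
take 2 rows with largest rate_bp:
    rate_bp purpose branch
11      668     biz  South
12      504    home  North

1172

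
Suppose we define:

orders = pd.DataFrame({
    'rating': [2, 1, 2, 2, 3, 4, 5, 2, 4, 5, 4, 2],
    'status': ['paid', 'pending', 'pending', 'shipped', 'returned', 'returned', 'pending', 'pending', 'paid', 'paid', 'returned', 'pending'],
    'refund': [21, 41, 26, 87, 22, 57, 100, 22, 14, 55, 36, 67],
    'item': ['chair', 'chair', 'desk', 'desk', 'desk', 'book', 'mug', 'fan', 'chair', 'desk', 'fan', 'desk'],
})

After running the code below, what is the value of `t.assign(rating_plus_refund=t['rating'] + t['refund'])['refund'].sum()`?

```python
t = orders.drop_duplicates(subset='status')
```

drop duplicate status (keep=first):
   rating    status  refund   item
0       2      paid      21  chair
1       1   pending      41  chair
3       2   shipped      87   desk
4       3  returned      22   desk
add column rating_plus_refund = t['rating'] + t['refund']:
   rating    status  refund   item  rating_plus_refund
0       2      paid      21  chair                  23
1       1   pending      41  chair                  42
3       2   shipped      87   desk                  89
4       3  returned      22   desk                  25

171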